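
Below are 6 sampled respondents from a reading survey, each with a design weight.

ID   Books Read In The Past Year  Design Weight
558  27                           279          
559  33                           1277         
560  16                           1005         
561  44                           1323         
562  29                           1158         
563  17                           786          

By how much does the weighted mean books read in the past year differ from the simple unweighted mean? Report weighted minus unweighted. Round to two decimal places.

Unweighted sum = 27 + 33 + 16 + 44 + 29 + 17 = 166
Unweighted mean = 166 / 6 = 27.666667
Weighted sum = 27×279 + 33×1277 + 16×1005 + 44×1323 + 29×1158 + 17×786
  = 7533 + 42141 + 16080 + 58212 + 33582 + 13362 = 170910
Sum of weights = 5828
Weighted mean = 170910 / 5828 = 29.325669
Difference (weighted minus unweighted) = 1.6590025

1.66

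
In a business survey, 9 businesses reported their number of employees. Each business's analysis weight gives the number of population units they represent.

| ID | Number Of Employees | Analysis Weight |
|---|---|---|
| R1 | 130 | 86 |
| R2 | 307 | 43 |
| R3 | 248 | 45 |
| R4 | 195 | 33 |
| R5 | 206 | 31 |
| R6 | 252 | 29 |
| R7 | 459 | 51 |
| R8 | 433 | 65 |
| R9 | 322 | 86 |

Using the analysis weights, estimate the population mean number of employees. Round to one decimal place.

287.7

Weighted sum = 130×86 + 307×43 + 248×45 + 195×33 + 206×31 + 252×29 + 459×51 + 433×65 + 322×86
  = 11180 + 13201 + 11160 + 6435 + 6386 + 7308 + 23409 + 28145 + 27692 = 134916
Sum of weights = 86 + 43 + 45 + 33 + 31 + 29 + 51 + 65 + 86 = 469
Weighted mean = 134916 / 469 = 287.66738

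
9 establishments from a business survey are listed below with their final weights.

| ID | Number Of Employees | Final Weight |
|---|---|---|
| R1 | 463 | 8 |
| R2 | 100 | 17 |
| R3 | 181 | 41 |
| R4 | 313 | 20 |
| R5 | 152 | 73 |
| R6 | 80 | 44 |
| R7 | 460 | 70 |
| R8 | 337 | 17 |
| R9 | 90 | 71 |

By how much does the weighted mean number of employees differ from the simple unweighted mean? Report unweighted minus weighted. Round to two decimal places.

Unweighted sum = 463 + 100 + 181 + 313 + 152 + 80 + 460 + 337 + 90 = 2176
Unweighted mean = 2176 / 9 = 241.77778
Weighted sum = 463×8 + 100×17 + 181×41 + 313×20 + 152×73 + 80×44 + 460×70 + 337×17 + 90×71
  = 3704 + 1700 + 7421 + 6260 + 11096 + 3520 + 32200 + 5729 + 6390 = 78020
Sum of weights = 8 + 17 + 41 + 20 + 73 + 44 + 70 + 17 + 71 = 361
Weighted mean = 78020 / 361 = 216.12188
Difference (unweighted minus weighted) = 25.655894

25.66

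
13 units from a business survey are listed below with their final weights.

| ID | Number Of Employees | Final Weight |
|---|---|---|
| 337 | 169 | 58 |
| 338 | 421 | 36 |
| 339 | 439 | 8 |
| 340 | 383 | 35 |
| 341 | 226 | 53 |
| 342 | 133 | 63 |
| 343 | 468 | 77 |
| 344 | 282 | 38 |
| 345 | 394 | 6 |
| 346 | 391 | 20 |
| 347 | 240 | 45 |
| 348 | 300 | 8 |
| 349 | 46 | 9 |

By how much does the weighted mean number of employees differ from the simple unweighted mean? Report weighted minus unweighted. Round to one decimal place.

Unweighted sum = 3892
Unweighted mean = 3892 / 13 = 299.38462
Weighted sum = 132782
Sum of weights = 456
Weighted mean = 132782 / 456 = 291.1886
Difference (weighted minus unweighted) = -8.1960189

-8.2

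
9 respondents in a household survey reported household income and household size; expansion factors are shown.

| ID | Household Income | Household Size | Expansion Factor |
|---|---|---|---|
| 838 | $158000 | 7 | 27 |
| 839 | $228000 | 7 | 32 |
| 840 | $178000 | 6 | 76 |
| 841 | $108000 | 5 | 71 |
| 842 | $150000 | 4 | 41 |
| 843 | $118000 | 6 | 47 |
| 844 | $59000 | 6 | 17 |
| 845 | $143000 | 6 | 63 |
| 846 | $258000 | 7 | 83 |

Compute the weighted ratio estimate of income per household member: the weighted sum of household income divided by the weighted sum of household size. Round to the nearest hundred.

Σ wᵢ·y = 158000×27 + 228000×32 + 178000×76 + 108000×71 + 150000×41 + 118000×47 + 59000×17 + 143000×63 + 258000×83
  = 4266000 + 7296000 + 13528000 + 7668000 + 6150000 + 5546000 + 1003000 + 9009000 + 21414000 = 75880000
Σ wᵢ·x = 7×27 + 7×32 + 6×76 + 5×71 + 4×41 + 6×47 + 6×17 + 6×63 + 7×83
  = 189 + 224 + 456 + 355 + 164 + 282 + 102 + 378 + 581 = 2731
Ratio = 75880000 / 2731 = 27784.694

27800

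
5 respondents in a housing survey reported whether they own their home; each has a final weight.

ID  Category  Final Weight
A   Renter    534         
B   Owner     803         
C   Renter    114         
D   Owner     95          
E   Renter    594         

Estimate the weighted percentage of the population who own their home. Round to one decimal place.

Sum of weights for 'Owner' = 803 + 95 = 898
Total weight = 534 + 803 + 114 + 95 + 594 = 2140
Weighted proportion = 898 / 2140 = 0.41962617 → 41.962617%

42.0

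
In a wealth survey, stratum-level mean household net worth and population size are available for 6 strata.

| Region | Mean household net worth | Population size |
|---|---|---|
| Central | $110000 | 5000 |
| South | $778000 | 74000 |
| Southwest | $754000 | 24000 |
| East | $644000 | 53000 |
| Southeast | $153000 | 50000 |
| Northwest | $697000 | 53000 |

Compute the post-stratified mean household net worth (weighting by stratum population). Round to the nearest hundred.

598200

Σ Nₕ·x̄ₕ = 110000×5000 + 778000×74000 + 754000×24000 + 644000×53000 + 153000×50000 + 697000×53000
  = 550000000 + 57572000000 + 18096000000 + 34132000000 + 7650000000 + 36941000000 = 154941000000
Σ Nₕ = 5000 + 74000 + 24000 + 53000 + 50000 + 53000 = 259000
Overall mean = 154941000000 / 259000 = 598227.8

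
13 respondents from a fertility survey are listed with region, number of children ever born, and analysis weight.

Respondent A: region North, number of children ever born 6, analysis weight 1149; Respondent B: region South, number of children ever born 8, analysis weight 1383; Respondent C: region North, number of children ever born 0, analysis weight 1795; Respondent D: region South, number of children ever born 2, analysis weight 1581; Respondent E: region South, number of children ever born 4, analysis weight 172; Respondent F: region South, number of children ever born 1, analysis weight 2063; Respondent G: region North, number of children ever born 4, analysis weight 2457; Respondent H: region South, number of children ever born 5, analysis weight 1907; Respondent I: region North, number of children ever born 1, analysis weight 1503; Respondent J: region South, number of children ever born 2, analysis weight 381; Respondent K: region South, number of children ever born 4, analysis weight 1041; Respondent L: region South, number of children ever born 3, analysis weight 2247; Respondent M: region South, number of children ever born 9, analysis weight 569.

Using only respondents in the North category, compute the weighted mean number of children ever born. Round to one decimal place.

2.6

North rows: A, C, G, I
Weighted sum = 6×1149 + 0×1795 + 4×2457 + 1×1503
  = 18225
Sum of weights = 1149 + 1795 + 2457 + 1503 = 6904
Weighted mean = 18225 / 6904 = 2.639774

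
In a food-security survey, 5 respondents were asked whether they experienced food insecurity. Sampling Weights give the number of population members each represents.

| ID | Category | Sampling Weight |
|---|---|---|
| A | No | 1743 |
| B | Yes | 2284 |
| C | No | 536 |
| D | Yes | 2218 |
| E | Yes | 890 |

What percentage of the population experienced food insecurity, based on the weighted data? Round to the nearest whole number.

Sum of weights for 'Yes' = 2284 + 2218 + 890 = 5392
Total weight = 7671
Weighted proportion = 5392 / 7671 = 0.70290705 → 70.290705%

70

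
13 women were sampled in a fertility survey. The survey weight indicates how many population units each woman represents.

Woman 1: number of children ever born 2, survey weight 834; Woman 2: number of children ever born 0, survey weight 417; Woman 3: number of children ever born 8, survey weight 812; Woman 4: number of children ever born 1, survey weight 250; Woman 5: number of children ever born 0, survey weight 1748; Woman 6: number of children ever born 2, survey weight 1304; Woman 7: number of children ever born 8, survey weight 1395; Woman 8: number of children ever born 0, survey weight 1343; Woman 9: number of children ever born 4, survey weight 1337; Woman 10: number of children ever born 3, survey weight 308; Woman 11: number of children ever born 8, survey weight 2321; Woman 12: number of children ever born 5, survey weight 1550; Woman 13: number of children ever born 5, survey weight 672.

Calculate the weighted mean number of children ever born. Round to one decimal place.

Weighted sum = 58132
Sum of weights = 14291
Weighted mean = 58132 / 14291 = 4.0677349

4.1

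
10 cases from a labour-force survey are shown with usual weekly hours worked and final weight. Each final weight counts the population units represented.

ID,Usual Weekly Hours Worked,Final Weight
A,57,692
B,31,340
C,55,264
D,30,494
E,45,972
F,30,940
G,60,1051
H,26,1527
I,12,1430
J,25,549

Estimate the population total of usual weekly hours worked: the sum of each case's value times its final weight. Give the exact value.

Weighted total = 57×692 + 31×340 + 55×264 + 30×494 + 45×972 + 30×940 + 60×1051 + 26×1527 + 12×1430 + 25×549
  = 39444 + 10540 + 14520 + 14820 + 43740 + 28200 + 63060 + 39702 + 17160 + 13725 = 284911

284911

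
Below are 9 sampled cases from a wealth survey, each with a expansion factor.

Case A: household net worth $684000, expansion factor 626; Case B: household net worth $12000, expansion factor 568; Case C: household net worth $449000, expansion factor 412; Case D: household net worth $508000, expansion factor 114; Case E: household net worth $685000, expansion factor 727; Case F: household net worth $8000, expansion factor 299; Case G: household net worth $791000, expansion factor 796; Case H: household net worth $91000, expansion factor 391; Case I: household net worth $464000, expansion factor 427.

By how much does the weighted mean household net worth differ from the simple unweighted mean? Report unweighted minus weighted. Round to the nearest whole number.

-58042

Unweighted sum = 684000 + 12000 + 449000 + 508000 + 685000 + 8000 + 791000 + 91000 + 464000 = 3692000
Unweighted mean = 3692000 / 9 = 410222.22
Weighted sum = 684000×626 + 12000×568 + 449000×412 + 508000×114 + 685000×727 + 8000×299 + 791000×796 + 91000×391 + 464000×427
  = 2041632000
Sum of weights = 4360
Weighted mean = 2041632000 / 4360 = 468264.22
Difference (unweighted minus weighted) = -58041.998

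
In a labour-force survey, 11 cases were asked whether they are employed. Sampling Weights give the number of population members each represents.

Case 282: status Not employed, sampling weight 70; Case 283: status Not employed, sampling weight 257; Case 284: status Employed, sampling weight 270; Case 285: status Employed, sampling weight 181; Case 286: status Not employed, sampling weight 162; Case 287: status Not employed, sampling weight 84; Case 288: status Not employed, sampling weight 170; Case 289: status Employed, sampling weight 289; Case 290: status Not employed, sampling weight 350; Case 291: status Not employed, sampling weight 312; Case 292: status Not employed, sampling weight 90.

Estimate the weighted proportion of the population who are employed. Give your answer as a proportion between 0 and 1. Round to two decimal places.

Sum of weights for 'Employed' = 270 + 181 + 289 = 740
Total weight = 70 + 257 + 270 + 181 + 162 + 84 + 170 + 289 + 350 + 312 + 90 = 2235
Weighted proportion = 740 / 2235 = 0.3310962

0.33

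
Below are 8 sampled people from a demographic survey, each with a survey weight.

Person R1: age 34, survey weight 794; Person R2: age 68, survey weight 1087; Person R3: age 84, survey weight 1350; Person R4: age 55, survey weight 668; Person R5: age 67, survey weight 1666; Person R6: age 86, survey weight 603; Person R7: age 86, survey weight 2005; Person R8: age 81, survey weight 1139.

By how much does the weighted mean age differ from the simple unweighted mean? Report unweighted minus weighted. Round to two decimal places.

Unweighted sum = 34 + 68 + 84 + 55 + 67 + 86 + 86 + 81 = 561
Unweighted mean = 561 / 8 = 70.125
Weighted sum = 34×794 + 68×1087 + 84×1350 + 55×668 + 67×1666 + 86×603 + 86×2005 + 81×1139
  = 26996 + 73916 + 113400 + 36740 + 111622 + 51858 + 172430 + 92259 = 679221
Sum of weights = 794 + 1087 + 1350 + 668 + 1666 + 603 + 2005 + 1139 = 9312
Weighted mean = 679221 / 9312 = 72.940399
Difference (unweighted minus weighted) = -2.8153995

-2.82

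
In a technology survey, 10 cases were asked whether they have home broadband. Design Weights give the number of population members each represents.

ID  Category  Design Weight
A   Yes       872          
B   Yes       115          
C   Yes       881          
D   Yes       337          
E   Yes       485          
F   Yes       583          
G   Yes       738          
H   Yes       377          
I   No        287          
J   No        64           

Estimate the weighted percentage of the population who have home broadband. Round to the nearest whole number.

Sum of weights for 'Yes' = 872 + 115 + 881 + 337 + 485 + 583 + 738 + 377 = 4388
Total weight = 872 + 115 + 881 + 337 + 485 + 583 + 738 + 377 + 287 + 64 = 4739
Weighted proportion = 4388 / 4739 = 0.92593374 → 92.593374%

93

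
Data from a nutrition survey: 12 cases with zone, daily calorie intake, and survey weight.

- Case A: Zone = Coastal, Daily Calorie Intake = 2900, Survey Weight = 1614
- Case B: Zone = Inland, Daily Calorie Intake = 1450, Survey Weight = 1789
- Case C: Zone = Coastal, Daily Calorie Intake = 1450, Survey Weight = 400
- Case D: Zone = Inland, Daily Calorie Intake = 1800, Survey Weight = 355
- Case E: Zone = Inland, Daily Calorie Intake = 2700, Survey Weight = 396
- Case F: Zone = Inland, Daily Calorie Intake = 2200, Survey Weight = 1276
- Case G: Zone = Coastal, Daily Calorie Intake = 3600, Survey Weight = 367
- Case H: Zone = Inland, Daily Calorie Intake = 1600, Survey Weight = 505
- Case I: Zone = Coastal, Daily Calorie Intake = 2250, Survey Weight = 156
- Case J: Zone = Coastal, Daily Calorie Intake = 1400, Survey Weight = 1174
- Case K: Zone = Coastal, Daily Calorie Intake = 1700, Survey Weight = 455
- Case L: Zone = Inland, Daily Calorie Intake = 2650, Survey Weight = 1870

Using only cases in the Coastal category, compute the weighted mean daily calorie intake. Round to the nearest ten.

2240

Coastal rows: A, C, G, I, J, K
Weighted sum = 2900×1614 + 1450×400 + 3600×367 + 2250×156 + 1400×1174 + 1700×455
  = 9349900
Sum of weights = 1614 + 400 + 367 + 156 + 1174 + 455 = 4166
Weighted mean = 9349900 / 4166 = 2244.3351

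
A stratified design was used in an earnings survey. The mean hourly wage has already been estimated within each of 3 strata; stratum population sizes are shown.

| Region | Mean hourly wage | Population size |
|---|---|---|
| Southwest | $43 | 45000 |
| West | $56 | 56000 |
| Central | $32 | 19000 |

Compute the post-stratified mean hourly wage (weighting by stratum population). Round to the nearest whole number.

47

Σ Nₕ·x̄ₕ = 43×45000 + 56×56000 + 32×19000
  = 5679000
Σ Nₕ = 120000
Overall mean = 5679000 / 120000 = 47.325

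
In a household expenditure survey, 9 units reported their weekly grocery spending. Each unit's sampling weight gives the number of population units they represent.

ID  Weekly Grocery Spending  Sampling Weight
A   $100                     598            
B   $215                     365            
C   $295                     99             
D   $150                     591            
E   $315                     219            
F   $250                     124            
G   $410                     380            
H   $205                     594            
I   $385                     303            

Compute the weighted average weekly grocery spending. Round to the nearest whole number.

Weighted sum = 100×598 + 215×365 + 295×99 + 150×591 + 315×219 + 250×124 + 410×380 + 205×594 + 385×303
  = 59800 + 78475 + 29205 + 88650 + 68985 + 31000 + 155800 + 121770 + 116655 = 750340
Sum of weights = 598 + 365 + 99 + 591 + 219 + 124 + 380 + 594 + 303 = 3273
Weighted mean = 750340 / 3273 = 229.25145

229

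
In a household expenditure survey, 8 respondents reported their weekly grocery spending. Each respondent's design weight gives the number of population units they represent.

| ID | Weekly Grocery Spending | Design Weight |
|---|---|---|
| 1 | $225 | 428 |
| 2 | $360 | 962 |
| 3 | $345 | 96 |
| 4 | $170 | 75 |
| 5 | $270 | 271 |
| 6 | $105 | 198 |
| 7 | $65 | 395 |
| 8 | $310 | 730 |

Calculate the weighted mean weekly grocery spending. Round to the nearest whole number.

Weighted sum = 225×428 + 360×962 + 345×96 + 170×75 + 270×271 + 105×198 + 65×395 + 310×730
  = 96300 + 346320 + 33120 + 12750 + 73170 + 20790 + 25675 + 226300 = 834425
Sum of weights = 428 + 962 + 96 + 75 + 271 + 198 + 395 + 730 = 3155
Weighted mean = 834425 / 3155 = 264.47702

264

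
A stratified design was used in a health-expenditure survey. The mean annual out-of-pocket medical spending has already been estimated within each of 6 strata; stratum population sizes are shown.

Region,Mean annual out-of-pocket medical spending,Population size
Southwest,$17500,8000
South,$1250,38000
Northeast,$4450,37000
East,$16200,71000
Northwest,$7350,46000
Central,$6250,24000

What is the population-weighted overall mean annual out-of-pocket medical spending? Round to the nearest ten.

8890

Σ Nₕ·x̄ₕ = 17500×8000 + 1250×38000 + 4450×37000 + 16200×71000 + 7350×46000 + 6250×24000
  = 1990450000
Σ Nₕ = 8000 + 38000 + 37000 + 71000 + 46000 + 24000 = 224000
Overall mean = 1990450000 / 224000 = 8885.9375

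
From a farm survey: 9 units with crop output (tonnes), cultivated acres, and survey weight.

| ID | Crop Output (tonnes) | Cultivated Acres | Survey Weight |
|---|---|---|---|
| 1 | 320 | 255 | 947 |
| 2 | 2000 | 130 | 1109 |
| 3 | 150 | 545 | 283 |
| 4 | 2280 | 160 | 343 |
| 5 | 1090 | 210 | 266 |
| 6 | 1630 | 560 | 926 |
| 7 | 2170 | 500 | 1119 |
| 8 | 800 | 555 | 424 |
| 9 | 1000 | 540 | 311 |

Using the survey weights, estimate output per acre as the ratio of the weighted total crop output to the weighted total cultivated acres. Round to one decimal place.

Σ wᵢ·y = 320×947 + 2000×1109 + 150×283 + 2280×343 + 1090×266 + 1630×926 + 2170×1119 + 800×424 + 1000×311
  = 303040 + 2218000 + 42450 + 782040 + 289940 + 1509380 + 2428230 + 339200 + 311000 = 8223280
Σ wᵢ·x = 255×947 + 130×1109 + 545×283 + 160×343 + 210×266 + 560×926 + 500×1119 + 555×424 + 540×311
  = 241485 + 144170 + 154235 + 54880 + 55860 + 518560 + 559500 + 235320 + 167940 = 2131950
Ratio = 8223280 / 2131950 = 3.8571636

3.9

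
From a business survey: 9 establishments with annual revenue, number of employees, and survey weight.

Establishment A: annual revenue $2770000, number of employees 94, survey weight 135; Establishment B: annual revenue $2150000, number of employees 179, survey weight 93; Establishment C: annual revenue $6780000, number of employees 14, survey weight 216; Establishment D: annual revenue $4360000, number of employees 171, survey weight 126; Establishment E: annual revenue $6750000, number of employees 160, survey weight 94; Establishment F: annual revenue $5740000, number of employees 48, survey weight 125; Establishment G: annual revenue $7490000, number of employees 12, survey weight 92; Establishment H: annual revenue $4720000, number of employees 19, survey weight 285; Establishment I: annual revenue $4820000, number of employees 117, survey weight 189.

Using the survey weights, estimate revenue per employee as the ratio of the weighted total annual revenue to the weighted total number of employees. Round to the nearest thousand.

66000

Σ wᵢ·y = 2770000×135 + 2150000×93 + 6780000×216 + 4360000×126 + 6750000×94 + 5740000×125 + 7490000×92 + 4720000×285 + 4820000×189
  = 373950000 + 199950000 + 1464480000 + 549360000 + 634500000 + 717500000 + 689080000 + 1345200000 + 910980000 = 6885000000
Σ wᵢ·x = 94×135 + 179×93 + 14×216 + 171×126 + 160×94 + 48×125 + 12×92 + 19×285 + 117×189
  = 103579
Ratio = 6885000000 / 103579 = 66471.003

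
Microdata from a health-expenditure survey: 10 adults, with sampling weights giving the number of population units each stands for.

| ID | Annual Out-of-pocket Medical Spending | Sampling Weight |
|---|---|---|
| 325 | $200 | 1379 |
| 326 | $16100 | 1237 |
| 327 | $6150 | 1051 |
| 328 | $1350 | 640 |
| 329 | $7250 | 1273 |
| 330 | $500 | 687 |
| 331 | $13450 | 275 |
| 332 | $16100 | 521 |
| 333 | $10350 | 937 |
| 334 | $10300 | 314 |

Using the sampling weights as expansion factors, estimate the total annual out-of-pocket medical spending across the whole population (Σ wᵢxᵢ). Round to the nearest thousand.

62111000

Weighted total = 200×1379 + 16100×1237 + 6150×1051 + 1350×640 + 7250×1273 + 500×687 + 13450×275 + 16100×521 + 10350×937 + 10300×314
  = 275800 + 19915700 + 6463650 + 864000 + 9229250 + 343500 + 3698750 + 8388100 + 9697950 + 3234200 = 62110900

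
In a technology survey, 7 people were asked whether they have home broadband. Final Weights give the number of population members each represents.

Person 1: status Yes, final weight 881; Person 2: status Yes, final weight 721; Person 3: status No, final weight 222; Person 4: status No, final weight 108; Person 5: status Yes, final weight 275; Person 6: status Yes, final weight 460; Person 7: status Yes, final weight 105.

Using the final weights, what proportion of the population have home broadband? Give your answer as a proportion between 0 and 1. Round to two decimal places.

0.88

Sum of weights for 'Yes' = 881 + 721 + 275 + 460 + 105 = 2442
Total weight = 2772
Weighted proportion = 2442 / 2772 = 0.88095238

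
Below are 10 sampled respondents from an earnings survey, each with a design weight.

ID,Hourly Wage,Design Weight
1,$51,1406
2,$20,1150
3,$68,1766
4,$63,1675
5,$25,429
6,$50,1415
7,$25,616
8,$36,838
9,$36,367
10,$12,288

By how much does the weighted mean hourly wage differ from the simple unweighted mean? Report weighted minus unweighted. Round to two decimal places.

8.04

Unweighted sum = 51 + 20 + 68 + 63 + 25 + 50 + 25 + 36 + 36 + 12 = 386
Unweighted mean = 386 / 10 = 38.6
Weighted sum = 51×1406 + 20×1150 + 68×1766 + 63×1675 + 25×429 + 50×1415 + 25×616 + 36×838 + 36×367 + 12×288
  = 71706 + 23000 + 120088 + 105525 + 10725 + 70750 + 15400 + 30168 + 13212 + 3456 = 464030
Sum of weights = 9950
Weighted mean = 464030 / 9950 = 46.636181
Difference (weighted minus unweighted) = 8.0361809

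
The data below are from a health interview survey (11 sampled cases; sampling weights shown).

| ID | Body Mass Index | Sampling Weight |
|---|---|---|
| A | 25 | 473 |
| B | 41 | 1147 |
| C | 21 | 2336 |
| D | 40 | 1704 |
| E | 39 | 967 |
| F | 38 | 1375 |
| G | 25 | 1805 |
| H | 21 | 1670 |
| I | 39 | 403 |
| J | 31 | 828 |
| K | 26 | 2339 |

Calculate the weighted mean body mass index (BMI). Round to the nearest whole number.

30

Weighted sum = 25×473 + 41×1147 + 21×2336 + 40×1704 + 39×967 + 38×1375 + 25×1805 + 21×1670 + 39×403 + 31×828 + 26×2339
  = 448425
Sum of weights = 473 + 1147 + 2336 + 1704 + 967 + 1375 + 1805 + 1670 + 403 + 828 + 2339 = 15047
Weighted mean = 448425 / 15047 = 29.801622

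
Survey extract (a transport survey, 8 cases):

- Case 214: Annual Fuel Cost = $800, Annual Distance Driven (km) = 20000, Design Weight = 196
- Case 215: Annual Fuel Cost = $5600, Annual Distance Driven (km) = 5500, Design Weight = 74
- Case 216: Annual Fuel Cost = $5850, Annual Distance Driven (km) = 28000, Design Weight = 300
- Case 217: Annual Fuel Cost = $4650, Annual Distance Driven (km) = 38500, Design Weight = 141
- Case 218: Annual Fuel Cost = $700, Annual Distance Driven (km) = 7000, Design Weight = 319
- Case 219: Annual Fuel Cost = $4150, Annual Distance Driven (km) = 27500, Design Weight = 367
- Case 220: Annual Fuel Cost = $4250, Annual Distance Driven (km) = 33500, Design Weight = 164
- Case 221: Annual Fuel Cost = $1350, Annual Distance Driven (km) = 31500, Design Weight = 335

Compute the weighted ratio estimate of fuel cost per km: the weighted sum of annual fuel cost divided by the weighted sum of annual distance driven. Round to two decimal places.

Σ wᵢ·y = 800×196 + 5600×74 + 5850×300 + 4650×141 + 700×319 + 4150×367 + 4250×164 + 1350×335
  = 156800 + 414400 + 1755000 + 655650 + 223300 + 1523050 + 697000 + 452250 = 5877450
Σ wᵢ·x = 20000×196 + 5500×74 + 28000×300 + 38500×141 + 7000×319 + 27500×367 + 33500×164 + 31500×335
  = 3920000 + 407000 + 8400000 + 5428500 + 2233000 + 10092500 + 5494000 + 10552500 = 46527500
Ratio = 5877450 / 46527500 = 0.12632207

0.13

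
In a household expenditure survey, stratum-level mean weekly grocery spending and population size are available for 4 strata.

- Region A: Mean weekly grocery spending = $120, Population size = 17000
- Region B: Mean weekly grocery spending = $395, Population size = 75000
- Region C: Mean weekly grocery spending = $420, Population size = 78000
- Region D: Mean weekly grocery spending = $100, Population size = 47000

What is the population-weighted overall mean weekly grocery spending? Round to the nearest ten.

320

Σ Nₕ·x̄ₕ = 120×17000 + 395×75000 + 420×78000 + 100×47000
  = 2040000 + 29625000 + 32760000 + 4700000 = 69125000
Σ Nₕ = 17000 + 75000 + 78000 + 47000 = 217000
Overall mean = 69125000 / 217000 = 318.54839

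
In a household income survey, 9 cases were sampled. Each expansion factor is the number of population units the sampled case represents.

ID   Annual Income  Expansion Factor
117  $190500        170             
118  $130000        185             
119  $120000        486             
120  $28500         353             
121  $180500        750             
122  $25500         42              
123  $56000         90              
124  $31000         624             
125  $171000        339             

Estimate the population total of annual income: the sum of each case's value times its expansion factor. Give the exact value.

343614500

Weighted total = 190500×170 + 130000×185 + 120000×486 + 28500×353 + 180500×750 + 25500×42 + 56000×90 + 31000×624 + 171000×339
  = 32385000 + 24050000 + 58320000 + 10060500 + 135375000 + 1071000 + 5040000 + 19344000 + 57969000 = 343614500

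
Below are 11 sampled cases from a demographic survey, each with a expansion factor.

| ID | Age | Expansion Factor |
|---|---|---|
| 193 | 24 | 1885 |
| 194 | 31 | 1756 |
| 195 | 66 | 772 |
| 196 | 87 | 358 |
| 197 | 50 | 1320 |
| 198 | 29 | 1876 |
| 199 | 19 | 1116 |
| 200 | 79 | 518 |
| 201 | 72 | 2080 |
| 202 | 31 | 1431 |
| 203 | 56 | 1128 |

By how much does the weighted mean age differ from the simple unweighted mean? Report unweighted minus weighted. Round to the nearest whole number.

6

Unweighted sum = 24 + 31 + 66 + 87 + 50 + 29 + 19 + 79 + 72 + 31 + 56 = 544
Unweighted mean = 544 / 11 = 49.454545
Weighted sum = 24×1885 + 31×1756 + 66×772 + 87×358 + 50×1320 + 29×1876 + 19×1116 + 79×518 + 72×2080 + 31×1431 + 56×1128
  = 621593
Sum of weights = 1885 + 1756 + 772 + 358 + 1320 + 1876 + 1116 + 518 + 2080 + 1431 + 1128 = 14240
Weighted mean = 621593 / 14240 = 43.651194
Difference (unweighted minus weighted) = 5.8033516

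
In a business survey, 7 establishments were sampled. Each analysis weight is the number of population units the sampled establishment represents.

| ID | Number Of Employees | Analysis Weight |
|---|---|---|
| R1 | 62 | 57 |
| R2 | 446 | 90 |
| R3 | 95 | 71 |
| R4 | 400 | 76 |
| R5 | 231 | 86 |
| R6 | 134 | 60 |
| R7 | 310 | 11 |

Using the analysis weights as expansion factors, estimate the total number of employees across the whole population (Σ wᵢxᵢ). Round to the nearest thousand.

Weighted total = 62×57 + 446×90 + 95×71 + 400×76 + 231×86 + 134×60 + 310×11
  = 112135

112000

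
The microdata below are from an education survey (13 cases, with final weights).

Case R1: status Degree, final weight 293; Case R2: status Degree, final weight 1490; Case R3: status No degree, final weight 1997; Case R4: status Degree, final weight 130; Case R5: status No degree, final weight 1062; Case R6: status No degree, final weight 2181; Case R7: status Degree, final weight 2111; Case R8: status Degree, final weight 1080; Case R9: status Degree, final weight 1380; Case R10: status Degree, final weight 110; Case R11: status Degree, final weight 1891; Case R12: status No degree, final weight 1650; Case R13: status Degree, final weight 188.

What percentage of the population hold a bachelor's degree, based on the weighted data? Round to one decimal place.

Sum of weights for 'Degree' = 293 + 1490 + 130 + 2111 + 1080 + 1380 + 110 + 1891 + 188 = 8673
Total weight = 15563
Weighted proportion = 8673 / 15563 = 0.5572833 → 55.72833%

55.7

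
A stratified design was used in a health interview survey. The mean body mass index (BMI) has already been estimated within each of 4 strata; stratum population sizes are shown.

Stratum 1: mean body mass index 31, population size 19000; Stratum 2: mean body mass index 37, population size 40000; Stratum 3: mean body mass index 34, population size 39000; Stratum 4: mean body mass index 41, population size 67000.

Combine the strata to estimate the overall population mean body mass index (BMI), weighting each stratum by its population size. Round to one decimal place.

37.2

Σ Nₕ·x̄ₕ = 31×19000 + 37×40000 + 34×39000 + 41×67000
  = 589000 + 1480000 + 1326000 + 2747000 = 6142000
Σ Nₕ = 165000
Overall mean = 6142000 / 165000 = 37.224242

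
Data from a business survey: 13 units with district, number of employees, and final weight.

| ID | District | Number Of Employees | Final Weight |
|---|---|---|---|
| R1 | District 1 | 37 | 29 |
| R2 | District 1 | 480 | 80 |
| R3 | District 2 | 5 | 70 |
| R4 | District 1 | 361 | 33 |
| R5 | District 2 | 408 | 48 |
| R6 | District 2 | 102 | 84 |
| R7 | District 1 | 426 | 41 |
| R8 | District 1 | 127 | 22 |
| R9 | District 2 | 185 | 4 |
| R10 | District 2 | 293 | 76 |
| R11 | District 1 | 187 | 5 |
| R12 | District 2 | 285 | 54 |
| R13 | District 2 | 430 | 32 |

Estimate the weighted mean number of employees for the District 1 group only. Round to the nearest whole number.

District 1 rows: R1, R2, R4, R7, R8, R11
Weighted sum = 37×29 + 480×80 + 361×33 + 426×41 + 127×22 + 187×5
  = 1073 + 38400 + 11913 + 17466 + 2794 + 935 = 72581
Sum of weights = 29 + 80 + 33 + 41 + 22 + 5 = 210
Weighted mean = 72581 / 210 = 345.62381

346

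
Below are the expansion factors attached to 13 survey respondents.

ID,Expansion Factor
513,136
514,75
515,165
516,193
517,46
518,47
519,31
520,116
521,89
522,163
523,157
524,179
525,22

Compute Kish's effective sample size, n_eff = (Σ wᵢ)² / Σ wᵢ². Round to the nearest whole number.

10

Σ wᵢ = 1419
Σ wᵢ² = 199001
n_eff = 1419² / 199001 = 2013561 / 199001 = 10.118346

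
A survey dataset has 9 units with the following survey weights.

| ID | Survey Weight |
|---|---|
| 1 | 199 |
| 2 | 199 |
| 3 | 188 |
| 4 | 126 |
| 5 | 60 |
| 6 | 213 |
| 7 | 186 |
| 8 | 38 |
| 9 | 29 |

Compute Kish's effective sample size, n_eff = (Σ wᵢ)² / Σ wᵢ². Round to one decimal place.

7.1

Σ wᵢ = 199 + 199 + 188 + 126 + 60 + 213 + 186 + 38 + 29 = 1238
Σ wᵢ² = 39601 + 39601 + 35344 + 15876 + 3600 + 45369 + 34596 + 1444 + 841 = 216272
n_eff = 1238² / 216272 = 1532644 / 216272 = 7.0866501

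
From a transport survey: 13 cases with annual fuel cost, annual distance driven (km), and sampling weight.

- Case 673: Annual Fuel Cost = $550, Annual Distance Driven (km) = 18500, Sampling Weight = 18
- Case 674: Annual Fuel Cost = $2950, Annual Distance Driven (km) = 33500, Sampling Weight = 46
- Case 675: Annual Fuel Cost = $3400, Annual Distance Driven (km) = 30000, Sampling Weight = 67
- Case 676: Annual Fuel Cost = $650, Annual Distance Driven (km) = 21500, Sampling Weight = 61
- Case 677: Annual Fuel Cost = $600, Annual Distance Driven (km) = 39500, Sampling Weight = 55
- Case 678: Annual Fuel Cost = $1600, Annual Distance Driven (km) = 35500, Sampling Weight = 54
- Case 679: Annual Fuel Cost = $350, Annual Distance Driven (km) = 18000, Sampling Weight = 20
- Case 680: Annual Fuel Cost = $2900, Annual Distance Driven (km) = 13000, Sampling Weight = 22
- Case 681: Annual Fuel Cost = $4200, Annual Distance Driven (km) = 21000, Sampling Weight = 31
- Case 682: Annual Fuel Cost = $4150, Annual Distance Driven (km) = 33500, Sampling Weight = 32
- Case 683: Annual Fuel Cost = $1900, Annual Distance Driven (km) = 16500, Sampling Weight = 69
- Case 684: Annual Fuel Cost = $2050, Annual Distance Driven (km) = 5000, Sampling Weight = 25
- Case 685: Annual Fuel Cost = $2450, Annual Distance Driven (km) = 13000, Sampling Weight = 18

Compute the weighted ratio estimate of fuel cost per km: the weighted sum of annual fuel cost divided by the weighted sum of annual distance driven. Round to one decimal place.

0.1

Σ wᵢ·y = 1092700
Σ wᵢ·x = 13151500
Ratio = 1092700 / 13151500 = 0.08308558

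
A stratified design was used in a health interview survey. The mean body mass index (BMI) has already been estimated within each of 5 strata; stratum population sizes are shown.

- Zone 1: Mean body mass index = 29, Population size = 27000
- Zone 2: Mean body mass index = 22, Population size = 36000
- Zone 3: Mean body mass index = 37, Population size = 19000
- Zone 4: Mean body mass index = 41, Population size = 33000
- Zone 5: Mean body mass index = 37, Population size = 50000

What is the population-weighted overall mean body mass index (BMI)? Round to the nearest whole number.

33

Σ Nₕ·x̄ₕ = 29×27000 + 22×36000 + 37×19000 + 41×33000 + 37×50000
  = 5481000
Σ Nₕ = 27000 + 36000 + 19000 + 33000 + 50000 = 165000
Overall mean = 5481000 / 165000 = 33.218182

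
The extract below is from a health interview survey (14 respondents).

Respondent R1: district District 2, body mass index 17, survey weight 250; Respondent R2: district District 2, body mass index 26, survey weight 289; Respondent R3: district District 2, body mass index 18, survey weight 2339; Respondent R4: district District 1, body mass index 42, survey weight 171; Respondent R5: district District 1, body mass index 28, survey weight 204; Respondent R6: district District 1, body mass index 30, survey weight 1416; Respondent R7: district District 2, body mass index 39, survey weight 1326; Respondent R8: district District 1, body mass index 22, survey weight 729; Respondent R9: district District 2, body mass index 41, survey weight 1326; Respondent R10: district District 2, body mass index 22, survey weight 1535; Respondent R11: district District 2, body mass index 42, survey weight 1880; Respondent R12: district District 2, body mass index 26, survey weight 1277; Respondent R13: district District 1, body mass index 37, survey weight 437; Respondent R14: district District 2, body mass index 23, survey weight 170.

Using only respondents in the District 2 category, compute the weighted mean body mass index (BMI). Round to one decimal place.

District 2 rows: R1, R2, R3, R7, R9, R10, R11, R12, R14
Weighted sum = 17×250 + 26×289 + 18×2339 + 39×1326 + 41×1326 + 22×1535 + 42×1880 + 26×1277 + 23×170
  = 4250 + 7514 + 42102 + 51714 + 54366 + 33770 + 78960 + 33202 + 3910 = 309788
Sum of weights = 10392
Weighted mean = 309788 / 10392 = 29.810239

29.8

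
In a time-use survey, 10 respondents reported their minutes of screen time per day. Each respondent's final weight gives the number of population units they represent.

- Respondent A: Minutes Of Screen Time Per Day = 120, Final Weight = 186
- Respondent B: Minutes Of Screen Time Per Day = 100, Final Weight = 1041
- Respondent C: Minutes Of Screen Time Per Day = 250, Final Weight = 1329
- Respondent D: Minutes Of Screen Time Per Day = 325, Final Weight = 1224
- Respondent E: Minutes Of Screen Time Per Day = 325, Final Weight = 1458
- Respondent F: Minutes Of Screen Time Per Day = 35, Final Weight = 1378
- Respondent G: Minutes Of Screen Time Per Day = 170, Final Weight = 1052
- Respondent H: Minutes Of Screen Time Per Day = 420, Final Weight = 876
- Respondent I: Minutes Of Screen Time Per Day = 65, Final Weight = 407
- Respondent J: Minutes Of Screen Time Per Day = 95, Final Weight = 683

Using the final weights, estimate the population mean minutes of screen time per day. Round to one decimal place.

209.3

Weighted sum = 120×186 + 100×1041 + 250×1329 + 325×1224 + 325×1458 + 35×1378 + 170×1052 + 420×876 + 65×407 + 95×683
  = 2016650
Sum of weights = 186 + 1041 + 1329 + 1224 + 1458 + 1378 + 1052 + 876 + 407 + 683 = 9634
Weighted mean = 2016650 / 9634 = 209.32634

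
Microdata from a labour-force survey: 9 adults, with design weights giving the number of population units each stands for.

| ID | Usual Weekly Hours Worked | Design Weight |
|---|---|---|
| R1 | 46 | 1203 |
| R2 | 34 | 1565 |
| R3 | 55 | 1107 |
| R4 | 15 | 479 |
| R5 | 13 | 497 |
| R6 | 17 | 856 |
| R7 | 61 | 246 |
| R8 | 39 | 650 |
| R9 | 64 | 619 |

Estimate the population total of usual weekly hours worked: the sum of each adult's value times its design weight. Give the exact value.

277603

Weighted total = 277603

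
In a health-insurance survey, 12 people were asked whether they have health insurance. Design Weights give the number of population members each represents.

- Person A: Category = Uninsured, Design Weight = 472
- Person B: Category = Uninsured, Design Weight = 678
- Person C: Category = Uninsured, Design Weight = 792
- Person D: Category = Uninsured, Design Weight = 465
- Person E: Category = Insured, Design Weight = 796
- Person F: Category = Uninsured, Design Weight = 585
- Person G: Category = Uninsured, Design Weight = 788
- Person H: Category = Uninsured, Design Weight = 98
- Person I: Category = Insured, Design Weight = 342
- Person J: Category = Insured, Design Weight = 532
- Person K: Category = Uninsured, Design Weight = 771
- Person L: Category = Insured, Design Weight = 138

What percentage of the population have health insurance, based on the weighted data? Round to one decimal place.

28.0

Sum of weights for 'Insured' = 796 + 342 + 532 + 138 = 1808
Total weight = 472 + 678 + 792 + 465 + 796 + 585 + 788 + 98 + 342 + 532 + 771 + 138 = 6457
Weighted proportion = 1808 / 6457 = 0.28000619 → 28.000619%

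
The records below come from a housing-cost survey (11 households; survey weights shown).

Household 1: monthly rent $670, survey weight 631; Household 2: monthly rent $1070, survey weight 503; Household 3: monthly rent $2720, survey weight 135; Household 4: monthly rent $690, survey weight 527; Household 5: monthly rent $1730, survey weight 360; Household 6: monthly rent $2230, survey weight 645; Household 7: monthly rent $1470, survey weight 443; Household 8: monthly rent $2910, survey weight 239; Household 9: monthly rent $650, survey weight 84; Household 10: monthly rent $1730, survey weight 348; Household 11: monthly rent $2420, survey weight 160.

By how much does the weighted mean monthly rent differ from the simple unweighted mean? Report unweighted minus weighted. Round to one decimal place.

Unweighted sum = 670 + 1070 + 2720 + 690 + 1730 + 2230 + 1470 + 2910 + 650 + 1730 + 2420 = 18290
Unweighted mean = 18290 / 11 = 1662.7273
Weighted sum = 670×631 + 1070×503 + 2720×135 + 690×527 + 1730×360 + 2230×645 + 1470×443 + 2910×239 + 650×84 + 1730×348 + 2420×160
  = 422770 + 538210 + 367200 + 363630 + 622800 + 1438350 + 651210 + 695490 + 54600 + 602040 + 387200 = 6143500
Sum of weights = 631 + 503 + 135 + 527 + 360 + 645 + 443 + 239 + 84 + 348 + 160 = 4075
Weighted mean = 6143500 / 4075 = 1507.6074
Difference (unweighted minus weighted) = 155.11991

155.1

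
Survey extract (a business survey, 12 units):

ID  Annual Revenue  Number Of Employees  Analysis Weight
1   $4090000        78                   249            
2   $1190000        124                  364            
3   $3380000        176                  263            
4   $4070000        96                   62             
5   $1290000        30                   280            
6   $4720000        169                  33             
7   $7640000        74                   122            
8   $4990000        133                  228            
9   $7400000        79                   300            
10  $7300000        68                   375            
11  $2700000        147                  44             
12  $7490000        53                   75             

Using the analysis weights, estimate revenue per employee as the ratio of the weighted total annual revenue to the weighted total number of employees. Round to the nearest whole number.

Σ wᵢ·y = 4090000×249 + 1190000×364 + 3380000×263 + 4070000×62 + 1290000×280 + 4720000×33 + 7640000×122 + 4990000×228 + 7400000×300 + 7300000×375 + 2700000×44 + 7490000×75
  = 10817660000
Σ wᵢ·x = 78×249 + 124×364 + 176×263 + 96×62 + 30×280 + 169×33 + 74×122 + 133×228 + 79×300 + 68×375 + 147×44 + 53×75
  = 19422 + 45136 + 46288 + 5952 + 8400 + 5577 + 9028 + 30324 + 23700 + 25500 + 6468 + 3975 = 229770
Ratio = 10817660000 / 229770 = 47080.385

47080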